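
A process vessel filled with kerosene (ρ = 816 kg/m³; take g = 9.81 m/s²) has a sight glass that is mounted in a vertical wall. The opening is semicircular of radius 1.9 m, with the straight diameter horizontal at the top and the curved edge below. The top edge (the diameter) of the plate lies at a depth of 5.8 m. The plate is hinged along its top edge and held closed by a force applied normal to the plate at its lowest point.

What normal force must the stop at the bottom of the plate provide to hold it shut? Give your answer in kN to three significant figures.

P ≈ 133 kN

γ = ρg = 816 × 9.81 / 1000 = 8.00496 kN/m³.
The centroid of a semicircle lies 4r/(3π) = 0.806385 m from the diameter, here below the top edge, so the centroid depth is h_c = 5.8 + 0.806385 = 6.60638 m.
A = πr²/2 = π × 1.9²/2 = 5.67057 m².
Resultant F = γ·h_c·A = 8.00496 × 6.60638 × 5.67057 = 299.881 kN.
I_c = (π/8 − 8/(9π))·r⁴ = 0.109757 × 1.9⁴ = 1.43036 m⁴.
Centre of pressure: y_p = y_c + I_c/(y_c·A) = 6.60638 + 1.43036/(6.60638 × 5.67057) = 6.60638 + 0.0381817 = 6.64456 m along the plane.
The resultant acts 0.806385 + 0.0381817 = 0.844567 m (along the plate) below the hinge at the top edge, so the moment about the hinge is M = F × 0.844567 = 299.881 × 0.844567 = 253.27 kN·m.
A normal force at the bottom, 1.9 m from the hinge, must supply this moment: P = 253.27/1.9 = 133.3 kN.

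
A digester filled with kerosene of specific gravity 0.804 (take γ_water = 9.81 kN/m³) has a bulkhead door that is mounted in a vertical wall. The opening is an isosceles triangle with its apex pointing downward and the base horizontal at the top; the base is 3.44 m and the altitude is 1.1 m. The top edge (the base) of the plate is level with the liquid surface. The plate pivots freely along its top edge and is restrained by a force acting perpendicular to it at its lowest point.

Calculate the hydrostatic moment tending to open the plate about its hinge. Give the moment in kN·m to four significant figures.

γ = 0.804 × 9.81 = 7.88724 kN/m³.
With the apex down, the centroid sits h/3 = 1.1/3 = 0.366667 m below the base (the top edge), so the centroid depth is h_c = 0.366667 m.
A = ½ × 3.44 × 1.1 = 1.892 m².
Resultant F = γ·h_c·A = 7.88724 × 0.366667 × 1.892 = 5.47165 kN.
I_c = b·h³/36 = 3.44 × 1.1³/36 = 0.127184 m⁴.
Centre of pressure: y_p = y_c + I_c/(y_c·A) = 0.366667 + 0.127184/(0.366667 × 1.892) = 0.366667 + 0.183333 = 0.55 m along the plane.
The resultant acts 0.366667 + 0.183333 = 0.55 m (along the plate) below the hinge at the top edge, so the moment about the hinge is M = F × 0.55 = 5.47165 × 0.55 = 3.00941 kN·m.

M ≈ 3.009 kN·m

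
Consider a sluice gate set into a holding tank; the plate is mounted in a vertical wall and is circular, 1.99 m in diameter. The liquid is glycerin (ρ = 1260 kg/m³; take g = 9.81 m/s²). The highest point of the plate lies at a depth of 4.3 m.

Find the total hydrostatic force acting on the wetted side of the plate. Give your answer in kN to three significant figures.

F ≈ 204 kN

γ = ρg = 1260 × 9.81 / 1000 = 12.3606 kN/m³.
The centroid is at the centre, 0.995 m below the top of the plate, so the centroid depth is h_c = 4.3 + 0.995 = 5.295 m.
A = π(0.995)² = 3.11026 m².
Resultant F = γ·h_c·A = 12.3606 × 5.295 × 3.11026 = 203.565 kN.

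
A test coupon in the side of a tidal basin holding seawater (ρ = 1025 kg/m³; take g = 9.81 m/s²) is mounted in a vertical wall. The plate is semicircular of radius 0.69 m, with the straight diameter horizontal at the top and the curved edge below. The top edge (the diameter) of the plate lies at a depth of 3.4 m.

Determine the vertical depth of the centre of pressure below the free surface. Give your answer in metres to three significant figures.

γ = ρg = 1025 × 9.81 / 1000 = 10.05525 kN/m³.
The centroid of a semicircle lies 4r/(3π) = 0.292845 m from the diameter, here below the top edge, so the centroid depth is h_c = 3.4 + 0.292845 = 3.69285 m.
A = πr²/2 = π × 0.69²/2 = 0.747856 m².
Resultant F = γ·h_c·A = 10.05525 × 3.69285 × 0.747856 = 27.7698 kN.
I_c = (π/8 − 8/(9π))·r⁴ = 0.109757 × 0.69⁴ = 0.0248788 m⁴.
Centre of pressure: y_p = y_c + I_c/(y_c·A) = 3.69285 + 0.0248788/(3.69285 × 0.747856) = 3.69285 + 0.00900844 = 3.70186 m along the plane.

h_p = 3.70 m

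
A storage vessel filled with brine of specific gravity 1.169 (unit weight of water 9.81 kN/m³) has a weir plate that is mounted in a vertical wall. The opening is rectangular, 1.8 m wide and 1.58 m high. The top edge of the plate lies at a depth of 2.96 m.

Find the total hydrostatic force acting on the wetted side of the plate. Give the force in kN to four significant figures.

γ = 1.169 × 9.81 = 11.46789 kN/m³.
The centroid lies 1.58/2 = 0.79 m below the top edge, so the centroid depth is h_c = 2.96 + 0.79 = 3.75 m.
A = 1.8 × 1.58 = 2.844 m².
Resultant F = γ·h_c·A = 11.46789 × 3.75 × 2.844 = 122.305 kN.

F ≈ 122.3 kN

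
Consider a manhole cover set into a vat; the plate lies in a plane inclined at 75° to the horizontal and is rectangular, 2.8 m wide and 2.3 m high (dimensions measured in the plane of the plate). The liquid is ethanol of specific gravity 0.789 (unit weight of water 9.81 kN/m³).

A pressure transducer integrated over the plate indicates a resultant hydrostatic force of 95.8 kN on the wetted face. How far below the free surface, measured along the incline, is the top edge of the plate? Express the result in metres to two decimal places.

y_top ≈ 0.84 m

γ = 0.789 × 9.81 = 7.74009 kN/m³.
A = 2.8 × 2.3 = 6.44 m².
From F = γ·h_c·A, the centroid depth is h_c = 95.8/(7.74009 × 6.44) = 1.92191 m.
Let θ = 75° be the plate's angle to the horizontal; measure y along the incline from where the plane meets the free surface. Vertical depth h = y·sinθ with sinθ = 0.965926.
Along the incline, y_c = h_c/sinθ = 1.92191/0.965926 = 1.98971 m.
The centroid lies 2.3/2 = 1.15 m below the top edge, so the top edge sits at y_top = 1.98971 − 1.15 = 0.83971 m along the incline.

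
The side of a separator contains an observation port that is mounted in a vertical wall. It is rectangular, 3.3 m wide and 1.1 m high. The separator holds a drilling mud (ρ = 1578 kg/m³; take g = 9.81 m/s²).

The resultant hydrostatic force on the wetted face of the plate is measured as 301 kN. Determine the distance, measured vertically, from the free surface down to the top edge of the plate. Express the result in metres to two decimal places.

d_top ≈ 4.81 m

γ = ρg = 1578 × 9.81 / 1000 = 15.48018 kN/m³.
A = 3.3 × 1.1 = 3.63 m².
From F = γ·h_c·A, the centroid depth is h_c = 301/(15.48018 × 3.63) = 5.35653 m.
The centroid lies 1.1/2 = 0.55 m below the top edge, so the top edge sits at h_top = 5.35653 − 0.55 = 4.80653 m below the surface.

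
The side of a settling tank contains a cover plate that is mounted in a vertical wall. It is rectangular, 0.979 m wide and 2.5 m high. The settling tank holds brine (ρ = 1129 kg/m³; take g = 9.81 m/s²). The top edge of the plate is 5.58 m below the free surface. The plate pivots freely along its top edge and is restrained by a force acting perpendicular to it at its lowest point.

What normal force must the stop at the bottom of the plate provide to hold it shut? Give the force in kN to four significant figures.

P ≈ 98.22 kN

γ = ρg = 1129 × 9.81 / 1000 = 11.07549 kN/m³.
The centroid lies 2.5/2 = 1.25 m below the top edge, so the centroid depth is h_c = 5.58 + 1.25 = 6.83 m.
A = 0.979 × 2.5 = 2.4475 m².
Resultant F = γ·h_c·A = 11.07549 × 6.83 × 2.4475 = 185.143 kN.
I_c = b·h³/12 = 0.979 × 2.5³/12 = 1.27474 m⁴.
Centre of pressure: y_p = y_c + I_c/(y_c·A) = 6.83 + 1.27474/(6.83 × 2.4475) = 6.83 + 0.0762567 = 6.90626 m along the plane.
The resultant acts 1.25 + 0.0762567 = 1.32626 m (along the plate) below the hinge at the top edge, so the moment about the hinge is M = F × 1.32626 = 185.143 × 1.32626 = 245.548 kN·m.
A normal force at the bottom, 2.5 m from the hinge, must supply this moment: P = 245.548/2.5 = 98.2192 kN.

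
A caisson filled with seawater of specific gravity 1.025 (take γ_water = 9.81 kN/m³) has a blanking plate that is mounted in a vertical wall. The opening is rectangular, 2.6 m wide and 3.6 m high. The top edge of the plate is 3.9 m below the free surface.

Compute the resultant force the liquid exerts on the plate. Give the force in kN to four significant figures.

γ = 1.025 × 9.81 = 10.05525 kN/m³.
The centroid lies 3.6/2 = 1.8 m below the top edge, so the centroid depth is h_c = 3.9 + 1.8 = 5.7 m.
A = 2.6 × 3.6 = 9.36 m².
Resultant F = γ·h_c·A = 10.05525 × 5.7 × 9.36 = 536.468 kN.

F ≈ 536.5 kN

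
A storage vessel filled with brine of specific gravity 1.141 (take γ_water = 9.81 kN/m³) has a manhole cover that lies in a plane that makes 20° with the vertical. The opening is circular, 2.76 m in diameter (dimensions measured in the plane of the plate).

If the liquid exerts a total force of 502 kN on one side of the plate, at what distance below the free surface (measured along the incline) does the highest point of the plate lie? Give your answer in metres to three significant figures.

γ = 1.141 × 9.81 = 11.19321 kN/m³.
A = π(1.38)² = 5.98285 m².
From F = γ·h_c·A, the centroid depth is h_c = 502/(11.19321 × 5.98285) = 7.4962 m.
The plate makes 20° with the vertical, i.e. θ = 90° − 20° = 70° to the horizontal. Measuring y along the incline from the free-surface line, vertical depth h = y·sinθ with sinθ = 0.939693.
Along the incline, y_c = h_c/sinθ = 7.4962/0.939693 = 7.97729 m.
The centroid is at the centre, 1.38 m below the top of the plate, so the highest point sits at y_top = 7.97729 − 1.38 = 6.59729 m along the incline.

y_top ≈ 6.60 m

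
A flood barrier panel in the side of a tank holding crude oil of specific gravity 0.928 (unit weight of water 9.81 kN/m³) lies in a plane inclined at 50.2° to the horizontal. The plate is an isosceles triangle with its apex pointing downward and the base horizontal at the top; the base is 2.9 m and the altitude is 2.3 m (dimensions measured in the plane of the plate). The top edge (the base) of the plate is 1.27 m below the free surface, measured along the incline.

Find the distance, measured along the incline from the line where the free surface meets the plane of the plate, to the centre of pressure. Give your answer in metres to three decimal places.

γ = 0.928 × 9.81 = 9.10368 kN/m³.
Let θ = 50.2° be the plate's angle to the horizontal; measure y along the incline from where the plane meets the free surface. Vertical depth h = y·sinθ with sinθ = 0.768284.
With the apex down, the centroid sits h/3 = 2.3/3 = 0.766667 m below the base (the top edge), so y_c = 1.27 + 0.766667 = 2.03667 m and h_c = 2.03667 × 0.768284 = 1.56474 m.
A = ½ × 2.9 × 2.3 = 3.335 m².
Resultant F = γ·h_c·A = 9.10368 × 1.56474 × 3.335 = 47.5067 kN.
I_c = b·h³/36 = 2.9 × 2.3³/36 = 0.980119 m⁴.
Centre of pressure: y_p = y_c + I_c/(y_c·A) = 2.03667 + 0.980119/(2.03667 × 3.335) = 2.03667 + 0.144299 = 2.18097 m along the plane.

y_p = 2.181 m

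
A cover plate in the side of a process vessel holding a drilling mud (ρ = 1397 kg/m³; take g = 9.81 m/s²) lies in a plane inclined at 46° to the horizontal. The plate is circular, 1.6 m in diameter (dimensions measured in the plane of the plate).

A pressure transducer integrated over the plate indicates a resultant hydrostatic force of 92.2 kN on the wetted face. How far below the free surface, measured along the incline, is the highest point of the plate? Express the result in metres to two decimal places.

γ = ρg = 1397 × 9.81 / 1000 = 13.70457 kN/m³.
A = π(0.8)² = 2.01062 m².
From F = γ·h_c·A, the centroid depth is h_c = 92.2/(13.70457 × 2.01062) = 3.34607 m.
Let θ = 46° be the plate's angle to the horizontal; measure y along the incline from where the plane meets the free surface. Vertical depth h = y·sinθ with sinθ = 0.719340.
Along the incline, y_c = h_c/sinθ = 3.34607/0.719340 = 4.65158 m.
The centroid is at the centre, 0.8 m below the top of the plate, so the highest point sits at y_top = 4.65158 − 0.8 = 3.85158 m along the incline.

y_top ≈ 3.85 m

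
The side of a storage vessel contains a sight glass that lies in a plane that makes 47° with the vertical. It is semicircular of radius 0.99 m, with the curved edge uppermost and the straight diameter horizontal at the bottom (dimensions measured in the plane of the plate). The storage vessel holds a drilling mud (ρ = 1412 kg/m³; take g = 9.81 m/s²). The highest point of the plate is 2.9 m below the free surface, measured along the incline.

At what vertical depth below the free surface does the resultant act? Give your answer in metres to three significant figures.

h_p = 2.38 m

γ = ρg = 1412 × 9.81 / 1000 = 13.85172 kN/m³.
The plate makes 47° with the vertical, i.e. θ = 90° − 47° = 43° to the horizontal. Measuring y along the incline from the free-surface line, vertical depth h = y·sinθ with sinθ = 0.681998.
The centroid lies 4r/(3π) = 0.420169 m above the diameter, so r − 4r/(3π) = 0.99 − 0.420169 = 0.569831 m below the topmost point, so y_c = 2.9 + 0.569831 = 3.46983 m and h_c = 3.46983 × 0.681998 = 2.36642 m.
A = πr²/2 = π × 0.99²/2 = 1.53954 m².
Resultant F = γ·h_c·A = 13.85172 × 2.36642 × 1.53954 = 50.4646 kN.
I_c = (π/8 − 8/(9π))·r⁴ = 0.109757 × 0.99⁴ = 0.105432 m⁴.
Centre of pressure: y_p = y_c + I_c/(y_c·A) = 3.46983 + 0.105432/(3.46983 × 1.53954) = 3.46983 + 0.0197366 = 3.48957 m along the plane.
Vertically, h_p = y_p·sinθ = 3.48957 × 0.681998 = 2.37988 m.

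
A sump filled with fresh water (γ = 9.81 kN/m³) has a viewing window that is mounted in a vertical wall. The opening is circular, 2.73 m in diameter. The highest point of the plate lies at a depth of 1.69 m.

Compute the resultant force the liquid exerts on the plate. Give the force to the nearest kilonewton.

F ≈ 175 kN

γ = 9.81 kN/m³.
The centroid is at the centre, 1.365 m below the top of the plate, so the centroid depth is h_c = 1.69 + 1.365 = 3.055 m.
A = π(1.365)² = 5.85349 m².
Resultant F = γ·h_c·A = 9.81 × 3.055 × 5.85349 = 175.426 kN.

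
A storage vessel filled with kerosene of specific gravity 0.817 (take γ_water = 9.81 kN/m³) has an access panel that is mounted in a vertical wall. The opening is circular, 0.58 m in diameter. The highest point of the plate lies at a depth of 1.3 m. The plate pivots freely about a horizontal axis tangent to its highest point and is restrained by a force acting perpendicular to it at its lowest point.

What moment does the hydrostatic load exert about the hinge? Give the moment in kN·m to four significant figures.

γ = 0.817 × 9.81 = 8.01477 kN/m³.
The centroid is at the centre, 0.29 m below the top of the plate, so the centroid depth is h_c = 1.3 + 0.29 = 1.59 m.
A = π(0.29)² = 0.264208 m².
Resultant F = γ·h_c·A = 8.01477 × 1.59 × 0.264208 = 3.36693 kN.
I_c = πr⁴/4 = π × 0.29⁴/4 = 0.00555497 m⁴.
Centre of pressure: y_p = y_c + I_c/(y_c·A) = 1.59 + 0.00555497/(1.59 × 0.264208) = 1.59 + 0.0132233 = 1.60322 m along the plane.
The resultant acts 0.29 + 0.0132233 = 0.303223 m (along the plate) below the hinge at the top edge, so the moment about the hinge is M = F × 0.303223 = 3.36693 × 0.303223 = 1.02093 kN·m.

M ≈ 1.021 kN·m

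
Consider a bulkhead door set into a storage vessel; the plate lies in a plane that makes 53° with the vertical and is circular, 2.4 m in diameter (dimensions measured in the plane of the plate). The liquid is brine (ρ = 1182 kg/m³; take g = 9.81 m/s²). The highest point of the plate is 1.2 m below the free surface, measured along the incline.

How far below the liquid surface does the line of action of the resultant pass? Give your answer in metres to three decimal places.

γ = ρg = 1182 × 9.81 / 1000 = 11.59542 kN/m³.
The plate makes 53° with the vertical, i.e. θ = 90° − 53° = 37° to the horizontal. Measuring y along the incline from the free-surface line, vertical depth h = y·sinθ with sinθ = 0.601815.
The centroid is at the centre, 1.2 m below the top of the plate, so y_c = 1.2 + 1.2 = 2.4 m and h_c = 2.4 × 0.601815 = 1.44436 m.
A = π(1.2)² = 4.52389 m².
Resultant F = γ·h_c·A = 11.59542 × 1.44436 × 4.52389 = 75.7659 kN.
I_c = πr⁴/4 = π × 1.2⁴/4 = 1.6286 m⁴.
Centre of pressure: y_p = y_c + I_c/(y_c·A) = 2.4 + 1.6286/(2.4 × 4.52389) = 2.4 + 0.15 = 2.55 m along the plane.
Vertically, h_p = y_p·sinθ = 2.55 × 0.601815 = 1.53463 m.

h_p = 1.535 m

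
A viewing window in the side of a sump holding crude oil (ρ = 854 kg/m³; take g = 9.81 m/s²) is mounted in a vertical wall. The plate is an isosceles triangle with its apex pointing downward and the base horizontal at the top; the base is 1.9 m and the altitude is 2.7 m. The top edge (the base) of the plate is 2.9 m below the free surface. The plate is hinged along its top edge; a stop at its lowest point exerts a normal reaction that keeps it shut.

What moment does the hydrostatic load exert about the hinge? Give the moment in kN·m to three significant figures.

γ = ρg = 854 × 9.81 / 1000 = 8.37774 kN/m³.
With the apex down, the centroid sits h/3 = 2.7/3 = 0.9 m below the base (the top edge), so the centroid depth is h_c = 2.9 + 0.9 = 3.8 m.
A = ½ × 1.9 × 2.7 = 2.565 m².
Resultant F = γ·h_c·A = 8.37774 × 3.8 × 2.565 = 81.6578 kN.
I_c = b·h³/36 = 1.9 × 2.7³/36 = 1.03883 m⁴.
Centre of pressure: y_p = y_c + I_c/(y_c·A) = 3.8 + 1.03883/(3.8 × 2.565) = 3.8 + 0.106579 = 3.90658 m along the plane.
The resultant acts 0.9 + 0.106579 = 1.00658 m (along the plate) below the hinge at the top edge, so the moment about the hinge is M = F × 1.00658 = 81.6578 × 1.00658 = 82.1951 kN·m.

M ≈ 82.2 kN·m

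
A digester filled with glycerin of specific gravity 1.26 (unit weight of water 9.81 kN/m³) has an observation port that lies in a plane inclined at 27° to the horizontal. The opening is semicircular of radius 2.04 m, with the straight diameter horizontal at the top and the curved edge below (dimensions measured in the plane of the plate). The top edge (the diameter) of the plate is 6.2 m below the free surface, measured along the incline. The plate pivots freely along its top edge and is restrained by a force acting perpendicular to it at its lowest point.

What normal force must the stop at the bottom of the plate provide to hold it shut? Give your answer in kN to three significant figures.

P ≈ 115 kN

γ = 1.26 × 9.81 = 12.3606 kN/m³.
Let θ = 27° be the plate's angle to the horizontal; measure y along the incline from where the plane meets the free surface. Vertical depth h = y·sinθ with sinθ = 0.453990.
The centroid of a semicircle lies 4r/(3π) = 0.865803 m from the diameter, here below the top edge, so y_c = 6.2 + 0.865803 = 7.0658 m and h_c = 7.0658 × 0.453990 = 3.2078 m.
A = πr²/2 = π × 2.04²/2 = 6.53703 m².
Resultant F = γ·h_c·A = 12.3606 × 3.2078 × 6.53703 = 259.195 kN.
I_c = (π/8 − 8/(9π))·r⁴ = 0.109757 × 2.04⁴ = 1.90087 m⁴.
Centre of pressure: y_p = y_c + I_c/(y_c·A) = 7.0658 + 1.90087/(7.0658 × 6.53703) = 7.0658 + 0.0411539 = 7.10695 m along the plane.
The resultant acts 0.865803 + 0.0411539 = 0.906957 m (along the plate) below the hinge at the top edge, so the moment about the hinge is M = F × 0.906957 = 259.195 × 0.906957 = 235.079 kN·m.
A normal force at the bottom, 2.04 m from the hinge, must supply this moment: P = 235.079/2.04 = 115.235 kN.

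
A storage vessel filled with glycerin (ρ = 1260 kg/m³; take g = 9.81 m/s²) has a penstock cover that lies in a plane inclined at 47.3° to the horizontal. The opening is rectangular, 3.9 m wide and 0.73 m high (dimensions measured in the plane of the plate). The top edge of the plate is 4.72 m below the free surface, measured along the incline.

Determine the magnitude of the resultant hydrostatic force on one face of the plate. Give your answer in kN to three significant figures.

γ = ρg = 1260 × 9.81 / 1000 = 12.3606 kN/m³.
Let θ = 47.3° be the plate's angle to the horizontal; measure y along the incline from where the plane meets the free surface. Vertical depth h = y·sinθ with sinθ = 0.734915.
The centroid lies 0.73/2 = 0.365 m below the top edge, so y_c = 4.72 + 0.365 = 5.085 m and h_c = 5.085 × 0.734915 = 3.73704 m.
A = 3.9 × 0.73 = 2.847 m².
Resultant F = γ·h_c·A = 12.3606 × 3.73704 × 2.847 = 131.509 kN.

F ≈ 132 kN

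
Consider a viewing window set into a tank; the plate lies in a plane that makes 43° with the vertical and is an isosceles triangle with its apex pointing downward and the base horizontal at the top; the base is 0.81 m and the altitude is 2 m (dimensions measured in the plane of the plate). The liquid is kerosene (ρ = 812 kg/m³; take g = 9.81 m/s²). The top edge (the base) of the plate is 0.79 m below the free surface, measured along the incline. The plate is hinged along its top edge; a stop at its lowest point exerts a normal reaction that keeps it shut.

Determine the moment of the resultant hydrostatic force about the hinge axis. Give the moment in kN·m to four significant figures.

γ = ρg = 812 × 9.81 / 1000 = 7.96572 kN/m³.
The plate makes 43° with the vertical, i.e. θ = 90° − 43° = 47° to the horizontal. Measuring y along the incline from the free-surface line, vertical depth h = y·sinθ with sinθ = 0.731354.
With the apex down, the centroid sits h/3 = 2/3 = 0.666667 m below the base (the top edge), so y_c = 0.79 + 0.666667 = 1.45667 m and h_c = 1.45667 × 0.731354 = 1.06534 m.
A = ½ × 0.81 × 2 = 0.81 m².
Resultant F = γ·h_c·A = 7.96572 × 1.06534 × 0.81 = 6.87382 kN.
I_c = b·h³/36 = 0.81 × 2³/36 = 0.18 m⁴.
Centre of pressure: y_p = y_c + I_c/(y_c·A) = 1.45667 + 0.18/(1.45667 × 0.81) = 1.45667 + 0.152555 = 1.60922 m along the plane.
The resultant acts 0.666667 + 0.152555 = 0.819222 m (along the plate) below the hinge at the top edge, so the moment about the hinge is M = F × 0.819222 = 6.87382 × 0.819222 = 5.63118 kN·m.

M ≈ 5.631 kN·m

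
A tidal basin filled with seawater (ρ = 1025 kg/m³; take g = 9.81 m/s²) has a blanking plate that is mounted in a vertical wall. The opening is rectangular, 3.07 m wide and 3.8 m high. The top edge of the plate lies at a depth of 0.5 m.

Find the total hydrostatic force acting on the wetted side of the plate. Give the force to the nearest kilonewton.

γ = ρg = 1025 × 9.81 / 1000 = 10.05525 kN/m³.
The centroid lies 3.8/2 = 1.9 m below the top edge, so the centroid depth is h_c = 0.5 + 1.9 = 2.4 m.
A = 3.07 × 3.8 = 11.666 m².
Resultant F = γ·h_c·A = 10.05525 × 2.4 × 11.666 = 281.531 kN.

F ≈ 282 kN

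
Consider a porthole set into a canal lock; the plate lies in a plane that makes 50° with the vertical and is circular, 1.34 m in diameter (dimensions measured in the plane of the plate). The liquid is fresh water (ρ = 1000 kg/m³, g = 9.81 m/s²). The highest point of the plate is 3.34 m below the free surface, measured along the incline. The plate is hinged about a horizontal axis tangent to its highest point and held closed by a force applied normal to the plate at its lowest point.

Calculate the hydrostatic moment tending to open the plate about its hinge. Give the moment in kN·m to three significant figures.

M ≈ 24.9 kN·m

γ = ρg = 1000 × 9.81 = 9810 N/m³ = 9.81 kN/m³.
The plate makes 50° with the vertical, i.e. θ = 90° − 50° = 40° to the horizontal. Measuring y along the incline from the free-surface line, vertical depth h = y·sinθ with sinθ = 0.642788.
The centroid is at the centre, 0.67 m below the top of the plate, so y_c = 3.34 + 0.67 = 4.01 m and h_c = 4.01 × 0.642788 = 2.57758 m.
A = π(0.67)² = 1.41026 m².
Resultant F = γ·h_c·A = 9.81 × 2.57758 × 1.41026 = 35.6599 kN.
I_c = πr⁴/4 = π × 0.67⁴/4 = 0.158267 m⁴.
Centre of pressure: y_p = y_c + I_c/(y_c·A) = 4.01 + 0.158267/(4.01 × 1.41026) = 4.01 + 0.0279864 = 4.03799 m along the plane.
The resultant acts 0.67 + 0.0279864 = 0.697986 m (along the plate) below the hinge at the top edge, so the moment about the hinge is M = F × 0.697986 = 35.6599 × 0.697986 = 24.8901 kN·m.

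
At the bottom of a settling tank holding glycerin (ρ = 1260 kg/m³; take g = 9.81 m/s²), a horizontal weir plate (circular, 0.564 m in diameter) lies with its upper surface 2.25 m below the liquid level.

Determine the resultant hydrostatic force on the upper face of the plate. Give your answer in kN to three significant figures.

F ≈ 6.95 kN

γ = ρg = 1260 × 9.81 / 1000 = 12.3606 kN/m³.
The plate is horizontal, so pressure is uniform at p = γ·h = 12.3606 × 2.25 = 27.8114 kN/m².
A = π(0.282)² = 0.249832 m².
F = p·A = 27.8114 × 0.249832 = 6.94818 kN.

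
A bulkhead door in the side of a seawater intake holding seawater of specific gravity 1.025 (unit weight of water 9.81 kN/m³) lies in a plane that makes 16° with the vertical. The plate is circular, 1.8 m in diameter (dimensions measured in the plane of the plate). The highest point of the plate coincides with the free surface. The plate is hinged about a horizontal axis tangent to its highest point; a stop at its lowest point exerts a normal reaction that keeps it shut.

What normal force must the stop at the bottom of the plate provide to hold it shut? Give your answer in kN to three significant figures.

P ≈ 13.8 kN

γ = 1.025 × 9.81 = 10.05525 kN/m³.
The plate makes 16° with the vertical, i.e. θ = 90° − 16° = 74° to the horizontal. Measuring y along the incline from the free-surface line, vertical depth h = y·sinθ with sinθ = 0.961262.
The centroid is at the centre, 0.9 m below the top of the plate, so y_c = 0.9 m and h_c = 0.9 × 0.961262 = 0.865136 m.
A = π(0.9)² = 2.54469 m².
Resultant F = γ·h_c·A = 10.05525 × 0.865136 × 2.54469 = 22.1367 kN.
I_c = πr⁴/4 = π × 0.9⁴/4 = 0.5153 m⁴.
Centre of pressure: y_p = y_c + I_c/(y_c·A) = 0.9 + 0.5153/(0.9 × 2.54469) = 0.9 + 0.225 = 1.125 m along the plane.
The resultant acts 0.9 + 0.225 = 1.125 m (along the plate) below the hinge at the top edge, so the moment about the hinge is M = F × 1.125 = 22.1367 × 1.125 = 24.9038 kN·m.
A normal force at the bottom, 1.8 m from the hinge, must supply this moment: P = 24.9038/1.8 = 13.8354 kN.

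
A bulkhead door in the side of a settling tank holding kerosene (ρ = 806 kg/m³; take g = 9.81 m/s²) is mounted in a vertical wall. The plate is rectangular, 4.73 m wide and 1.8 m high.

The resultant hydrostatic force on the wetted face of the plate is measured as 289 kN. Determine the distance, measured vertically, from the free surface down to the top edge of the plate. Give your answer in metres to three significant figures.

d_top ≈ 3.39 m

γ = ρg = 806 × 9.81 / 1000 = 7.90686 kN/m³.
A = 4.73 × 1.8 = 8.514 m².
From F = γ·h_c·A, the centroid depth is h_c = 289/(7.90686 × 8.514) = 4.29299 m.
The centroid lies 1.8/2 = 0.9 m below the top edge, so the top edge sits at h_top = 4.29299 − 0.9 = 3.39299 m below the surface.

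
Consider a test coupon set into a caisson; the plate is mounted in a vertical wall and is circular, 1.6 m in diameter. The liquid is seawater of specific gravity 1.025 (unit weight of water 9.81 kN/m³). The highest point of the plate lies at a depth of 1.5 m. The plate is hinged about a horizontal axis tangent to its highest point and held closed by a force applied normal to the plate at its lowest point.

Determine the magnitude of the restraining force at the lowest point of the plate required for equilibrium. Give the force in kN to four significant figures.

γ = 1.025 × 9.81 = 10.05525 kN/m³.
The centroid is at the centre, 0.8 m below the top of the plate, so the centroid depth is h_c = 1.5 + 0.8 = 2.3 m.
A = π(0.8)² = 2.01062 m².
Resultant F = γ·h_c·A = 10.05525 × 2.3 × 2.01062 = 46.4998 kN.
I_c = πr⁴/4 = π × 0.8⁴/4 = 0.321699 m⁴.
Centre of pressure: y_p = y_c + I_c/(y_c·A) = 2.3 + 0.321699/(2.3 × 2.01062) = 2.3 + 0.0695652 = 2.36957 m along the plane.
The resultant acts 0.8 + 0.0695652 = 0.869565 m (along the plate) below the hinge at the top edge, so the moment about the hinge is M = F × 0.869565 = 46.4998 × 0.869565 = 40.4346 kN·m.
A normal force at the bottom, 1.6 m from the hinge, must supply this moment: P = 40.4346/1.6 = 25.2716 kN.

P ≈ 25.27 kN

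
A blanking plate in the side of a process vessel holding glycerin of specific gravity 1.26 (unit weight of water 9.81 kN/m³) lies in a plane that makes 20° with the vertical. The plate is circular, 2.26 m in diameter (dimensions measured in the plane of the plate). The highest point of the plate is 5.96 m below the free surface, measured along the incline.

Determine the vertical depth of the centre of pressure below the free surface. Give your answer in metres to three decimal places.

h_p = 6.705 m

γ = 1.26 × 9.81 = 12.3606 kN/m³.
The plate makes 20° with the vertical, i.e. θ = 90° − 20° = 70° to the horizontal. Measuring y along the incline from the free-surface line, vertical depth h = y·sinθ with sinθ = 0.939693.
The centroid is at the centre, 1.13 m below the top of the plate, so y_c = 5.96 + 1.13 = 7.09 m and h_c = 7.09 × 0.939693 = 6.66242 m.
A = π(1.13)² = 4.0115 m².
Resultant F = γ·h_c·A = 12.3606 × 6.66242 × 4.0115 = 330.353 kN.
I_c = πr⁴/4 = π × 1.13⁴/4 = 1.28057 m⁴.
Centre of pressure: y_p = y_c + I_c/(y_c·A) = 7.09 + 1.28057/(7.09 × 4.0115) = 7.09 + 0.0450246 = 7.13502 m along the plane.
Vertically, h_p = y_p·sinθ = 7.13502 × 0.939693 = 6.70473 m.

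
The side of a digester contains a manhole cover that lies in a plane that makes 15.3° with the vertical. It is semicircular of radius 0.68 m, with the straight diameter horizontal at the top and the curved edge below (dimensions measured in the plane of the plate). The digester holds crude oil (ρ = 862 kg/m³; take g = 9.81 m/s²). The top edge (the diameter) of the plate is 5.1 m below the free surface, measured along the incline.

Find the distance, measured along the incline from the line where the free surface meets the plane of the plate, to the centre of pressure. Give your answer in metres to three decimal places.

γ = ρg = 862 × 9.81 / 1000 = 8.45622 kN/m³.
The plate makes 15.3° with the vertical, i.e. θ = 90° − 15.3° = 74.7° to the horizontal. Measuring y along the incline from the free-surface line, vertical depth h = y·sinθ with sinθ = 0.964557.
The centroid of a semicircle lies 4r/(3π) = 0.288601 m from the diameter, here below the top edge, so y_c = 5.1 + 0.288601 = 5.3886 m and h_c = 5.3886 × 0.964557 = 5.19761 m.
A = πr²/2 = π × 0.68²/2 = 0.726336 m².
Resultant F = γ·h_c·A = 8.45622 × 5.19761 × 0.726336 = 31.924 kN.
I_c = (π/8 − 8/(9π))·r⁴ = 0.109757 × 0.68⁴ = 0.0234676 m⁴.
Centre of pressure: y_p = y_c + I_c/(y_c·A) = 5.3886 + 0.0234676/(5.3886 × 0.726336) = 5.3886 + 0.00599591 = 5.3946 m along the plane.

y_p = 5.395 m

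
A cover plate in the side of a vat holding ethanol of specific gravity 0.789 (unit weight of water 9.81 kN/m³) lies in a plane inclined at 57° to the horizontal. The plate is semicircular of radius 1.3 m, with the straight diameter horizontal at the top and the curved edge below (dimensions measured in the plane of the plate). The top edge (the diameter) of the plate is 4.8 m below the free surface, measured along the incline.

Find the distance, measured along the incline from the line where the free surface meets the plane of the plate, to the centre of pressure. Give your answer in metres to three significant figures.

γ = 0.789 × 9.81 = 7.74009 kN/m³.
Let θ = 57° be the plate's angle to the horizontal; measure y along the incline from where the plane meets the free surface. Vertical depth h = y·sinθ with sinθ = 0.838671.
The centroid of a semicircle lies 4r/(3π) = 0.551737 m from the diameter, here below the top edge, so y_c = 4.8 + 0.551737 = 5.35174 m and h_c = 5.35174 × 0.838671 = 4.48835 m.
A = πr²/2 = π × 1.3²/2 = 2.65465 m².
Resultant F = γ·h_c·A = 7.74009 × 4.48835 × 2.65465 = 92.2232 kN.
I_c = (π/8 − 8/(9π))·r⁴ = 0.109757 × 1.3⁴ = 0.313477 m⁴.
Centre of pressure: y_p = y_c + I_c/(y_c·A) = 5.35174 + 0.313477/(5.35174 × 2.65465) = 5.35174 + 0.022065 = 5.37381 m along the plane.

y_p = 5.37 m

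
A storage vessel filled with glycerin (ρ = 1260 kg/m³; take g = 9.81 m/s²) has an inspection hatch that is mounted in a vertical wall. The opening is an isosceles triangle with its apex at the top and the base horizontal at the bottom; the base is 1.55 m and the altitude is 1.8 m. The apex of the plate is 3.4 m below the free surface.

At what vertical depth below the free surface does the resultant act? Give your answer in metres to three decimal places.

h_p = 4.639 m

γ = ρg = 1260 × 9.81 / 1000 = 12.3606 kN/m³.
With the apex up, the centroid sits 2h/3 = 2 × 1.8/3 = 1.2 m below the apex, so the centroid depth is h_c = 3.4 + 1.2 = 4.6 m.
A = ½ × 1.55 × 1.8 = 1.395 m².
Resultant F = γ·h_c·A = 12.3606 × 4.6 × 1.395 = 79.318 kN.
I_c = b·h³/36 = 1.55 × 1.8³/36 = 0.2511 m⁴.
Centre of pressure: y_p = y_c + I_c/(y_c·A) = 4.6 + 0.2511/(4.6 × 1.395) = 4.6 + 0.0391304 = 4.63913 m along the plane.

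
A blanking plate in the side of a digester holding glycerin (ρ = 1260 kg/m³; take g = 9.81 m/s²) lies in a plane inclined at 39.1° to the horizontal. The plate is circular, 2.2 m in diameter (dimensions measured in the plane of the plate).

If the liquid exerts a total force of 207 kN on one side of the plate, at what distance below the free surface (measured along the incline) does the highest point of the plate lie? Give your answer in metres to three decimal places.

γ = ρg = 1260 × 9.81 / 1000 = 12.3606 kN/m³.
A = π(1.1)² = 3.80133 m².
From F = γ·h_c·A, the centroid depth is h_c = 207/(12.3606 × 3.80133) = 4.4055 m.
Let θ = 39.1° be the plate's angle to the horizontal; measure y along the incline from where the plane meets the free surface. Vertical depth h = y·sinθ with sinθ = 0.630676.
Along the incline, y_c = h_c/sinθ = 4.4055/0.630676 = 6.98536 m.
The centroid is at the centre, 1.1 m below the top of the plate, so the highest point sits at y_top = 6.98536 − 1.1 = 5.88536 m along the incline.

y_top ≈ 5.885 m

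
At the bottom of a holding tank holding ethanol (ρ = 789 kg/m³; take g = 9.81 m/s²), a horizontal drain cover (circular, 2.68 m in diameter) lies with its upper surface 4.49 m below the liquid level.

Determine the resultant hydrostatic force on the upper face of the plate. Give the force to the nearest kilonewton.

F ≈ 196 kN

γ = ρg = 789 × 9.81 / 1000 = 7.74009 kN/m³.
The plate is horizontal, so pressure is uniform at p = γ·h = 7.74009 × 4.49 = 34.753 kN/m².
A = π(1.34)² = 5.64104 m².
F = p·A = 34.753 × 5.64104 = 196.043 kN.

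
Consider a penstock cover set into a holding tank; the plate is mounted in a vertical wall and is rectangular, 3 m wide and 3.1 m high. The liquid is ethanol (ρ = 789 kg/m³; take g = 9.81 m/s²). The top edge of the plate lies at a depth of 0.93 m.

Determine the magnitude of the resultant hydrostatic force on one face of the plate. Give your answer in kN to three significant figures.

γ = ρg = 789 × 9.81 / 1000 = 7.74009 kN/m³.
The centroid lies 3.1/2 = 1.55 m below the top edge, so the centroid depth is h_c = 0.93 + 1.55 = 2.48 m.
A = 3 × 3.1 = 9.3 m².
Resultant F = γ·h_c·A = 7.74009 × 2.48 × 9.3 = 178.517 kN.

F ≈ 179 kN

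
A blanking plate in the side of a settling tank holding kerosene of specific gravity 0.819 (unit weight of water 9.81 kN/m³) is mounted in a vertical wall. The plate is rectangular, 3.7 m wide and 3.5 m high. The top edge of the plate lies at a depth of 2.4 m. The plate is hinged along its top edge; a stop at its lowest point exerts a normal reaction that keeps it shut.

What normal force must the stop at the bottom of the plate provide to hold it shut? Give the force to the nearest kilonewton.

P ≈ 246 kN

γ = 0.819 × 9.81 = 8.03439 kN/m³.
The centroid lies 3.5/2 = 1.75 m below the top edge, so the centroid depth is h_c = 2.4 + 1.75 = 4.15 m.
A = 3.7 × 3.5 = 12.95 m².
Resultant F = γ·h_c·A = 8.03439 × 4.15 × 12.95 = 431.788 kN.
I_c = b·h³/12 = 3.7 × 3.5³/12 = 13.2198 m⁴.
Centre of pressure: y_p = y_c + I_c/(y_c·A) = 4.15 + 13.2198/(4.15 × 12.95) = 4.15 + 0.245984 = 4.39598 m along the plane.
The resultant acts 1.75 + 0.245984 = 1.99598 m (along the plate) below the hinge at the top edge, so the moment about the hinge is M = F × 1.99598 = 431.788 × 1.99598 = 861.84 kN·m.
A normal force at the bottom, 3.5 m from the hinge, must supply this moment: P = 861.84/3.5 = 246.24 kN.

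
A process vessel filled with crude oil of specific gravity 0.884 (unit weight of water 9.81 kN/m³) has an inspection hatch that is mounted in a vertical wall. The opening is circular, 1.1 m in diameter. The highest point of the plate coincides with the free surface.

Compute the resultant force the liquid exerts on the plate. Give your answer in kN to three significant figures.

F ≈ 4.53 kN

γ = 0.884 × 9.81 = 8.67204 kN/m³.
The centroid is at the centre, 0.55 m below the top of the plate, so the centroid depth is h_c = 0.55 m.
A = π(0.55)² = 0.950332 m².
Resultant F = γ·h_c·A = 8.67204 × 0.55 × 0.950332 = 4.53272 kN.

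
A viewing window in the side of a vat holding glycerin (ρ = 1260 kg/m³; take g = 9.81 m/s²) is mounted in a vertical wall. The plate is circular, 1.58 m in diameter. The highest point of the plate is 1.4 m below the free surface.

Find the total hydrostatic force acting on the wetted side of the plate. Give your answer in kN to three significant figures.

F ≈ 53.1 kN

γ = ρg = 1260 × 9.81 / 1000 = 12.3606 kN/m³.
The centroid is at the centre, 0.79 m below the top of the plate, so the centroid depth is h_c = 1.4 + 0.79 = 2.19 m.
A = π(0.79)² = 1.96067 m².
Resultant F = γ·h_c·A = 12.3606 × 2.19 × 1.96067 = 53.0748 kN.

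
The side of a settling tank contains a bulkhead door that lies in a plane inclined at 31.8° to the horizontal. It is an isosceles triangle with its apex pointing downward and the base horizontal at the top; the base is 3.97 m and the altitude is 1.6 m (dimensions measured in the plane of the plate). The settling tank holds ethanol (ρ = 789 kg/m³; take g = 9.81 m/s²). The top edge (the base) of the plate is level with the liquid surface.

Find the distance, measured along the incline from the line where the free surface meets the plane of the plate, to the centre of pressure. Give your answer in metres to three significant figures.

γ = ρg = 789 × 9.81 / 1000 = 7.74009 kN/m³.
Let θ = 31.8° be the plate's angle to the horizontal; measure y along the incline from where the plane meets the free surface. Vertical depth h = y·sinθ with sinθ = 0.526956.
With the apex down, the centroid sits h/3 = 1.6/3 = 0.533333 m below the base (the top edge), so y_c = 0.533333 m and h_c = 0.533333 × 0.526956 = 0.281043 m.
A = ½ × 3.97 × 1.6 = 3.176 m².
Resultant F = γ·h_c·A = 7.74009 × 0.281043 × 3.176 = 6.90875 kN.
I_c = b·h³/36 = 3.97 × 1.6³/36 = 0.451698 m⁴.
Centre of pressure: y_p = y_c + I_c/(y_c·A) = 0.533333 + 0.451698/(0.533333 × 3.176) = 0.533333 + 0.266667 = 0.8 m along the plane.

y_p = 0.800 m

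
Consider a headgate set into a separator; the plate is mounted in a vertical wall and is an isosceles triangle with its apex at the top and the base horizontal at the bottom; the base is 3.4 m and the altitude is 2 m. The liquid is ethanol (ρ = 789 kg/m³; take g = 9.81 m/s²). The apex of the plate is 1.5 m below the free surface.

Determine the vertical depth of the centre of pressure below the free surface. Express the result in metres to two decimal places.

h_p = 2.91 m

γ = ρg = 789 × 9.81 / 1000 = 7.74009 kN/m³.
With the apex up, the centroid sits 2h/3 = 2 × 2/3 = 1.33333 m below the apex, so the centroid depth is h_c = 1.5 + 1.33333 = 2.83333 m.
A = ½ × 3.4 × 2 = 3.4 m².
Resultant F = γ·h_c·A = 7.74009 × 2.83333 × 3.4 = 74.5628 kN.
I_c = b·h³/36 = 3.4 × 2³/36 = 0.755556 m⁴.
Centre of pressure: y_p = y_c + I_c/(y_c·A) = 2.83333 + 0.755556/(2.83333 × 3.4) = 2.83333 + 0.0784315 = 2.91176 m along the plane.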